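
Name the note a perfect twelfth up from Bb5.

F7

The twelfth's letter: B up five letter names plus an octave → F.
A perfect twelfth is 19 semitones; 19 semitones up from Bb5 gives F7.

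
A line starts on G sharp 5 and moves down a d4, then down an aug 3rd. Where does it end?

B 4

A diminished fourth down from G#5 is D##5.
D##5 down an augmented third → B4 (5 semitones).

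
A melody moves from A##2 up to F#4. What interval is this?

A to F spans six letter names (A-B-C-D-E-F), plus an octave: a thirteenth.
The major thirteenth is 21 semitones; here we have 19, two semitones narrower: diminished.
(Equivalently, a compound diminished sixth: a diminished sixth plus an octave.)

diminished thirteenth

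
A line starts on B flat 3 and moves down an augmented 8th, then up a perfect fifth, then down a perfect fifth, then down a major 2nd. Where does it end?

A double-flat 2

Bb3 down an augmented octave → Bbb2 (13 semitones).
Bbb2 up a perfect fifth → Fb3 (7 semitones).
Fb3 down a perfect fifth → Bbb2 (7 semitones).
Down a major second from Bbb2: Abb2 (2 semitones down).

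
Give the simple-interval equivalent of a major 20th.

Subtracting seven from the interval number removes an octave: 20 − 14 = 6.
So a major twentieth is 2 octaves plus a major sixth. The quality is unchanged.

M6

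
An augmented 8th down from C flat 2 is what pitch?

An octave keeps the letter name C, an octave down from C.
An augmented octave is 13 semitones; 13 semitones down from Cb2 gives Cbb1.

C double-flat 1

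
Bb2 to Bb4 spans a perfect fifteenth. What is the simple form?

perfect 8th

Each octave removed subtracts seven from the number: 15 − 7 = 8.
That makes a perfect fifteenth a compound perfect octave — an octave plus a perfect octave.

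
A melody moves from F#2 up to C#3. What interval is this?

F to C spans five letter names (F-G-A-B-C), so the interval is some kind of fifth.
F#2 to C#3 is 7 semitones, matching the perfect fifth exactly, so the quality is perfect.

perfect fifth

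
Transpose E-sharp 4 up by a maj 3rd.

G-double-sharp 4

Counting three letter names up from E lands on G.
A major third spans 4 semitones, so from E#4 the target pitch is G##4.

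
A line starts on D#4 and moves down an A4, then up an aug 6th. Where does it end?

An augmented fourth down from D#4 is A3.
An augmented sixth up from A3 is F##4.

F##4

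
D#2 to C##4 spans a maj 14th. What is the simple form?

Subtracting seven from the interval number removes an octave: 14 − 7 = 7.
So a major fourteenth is an octave plus a major seventh. The quality is unchanged.

M7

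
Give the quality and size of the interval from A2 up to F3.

minor sixth

A to F spans six letter names (A-B-C-D-E-F) — that makes it a sixth of some quality.
A2 to F3 is 8 semitones, a half step short of the major sixth (9), so this is minor.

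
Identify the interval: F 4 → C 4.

Descending from F4 to C4 is the same interval as ascending C4 to F4.
C to F spans four letter names (C-D-E-F): a fourth.
C4 to F4 is 5 semitones, matching the perfect fourth exactly, so the quality is perfect.

perfect 4th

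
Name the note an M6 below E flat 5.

G flat 4

Six letter names down from E: G.
Moving 9 semitones down from Eb5 (the size of a major sixth) reaches Gb4.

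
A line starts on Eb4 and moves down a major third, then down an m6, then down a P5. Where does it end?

Ab2

A major third down from Eb4 is Cb4.
A minor sixth down from Cb4 is Eb3.
A perfect fifth down from Eb3 is Ab2.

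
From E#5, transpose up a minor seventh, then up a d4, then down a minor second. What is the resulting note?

F#6

E#5 up a minor seventh → D#6 (10 semitones).
A diminished fourth up from D#6 is G6.
Down a minor second from G6: F#6 (1 semitone down).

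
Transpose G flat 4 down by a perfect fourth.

D flat 4

The fourth takes the letter from G down to D.
Moving 5 semitones down from Gb4 (the size of a perfect fourth) reaches Db4.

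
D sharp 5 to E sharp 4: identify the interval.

Descending from D#5 to E#4 is the same interval as ascending E#4 to D#5.
E to D spans seven letter names (E-F-G-A-B-C-D), so the interval is some kind of seventh.
A major seventh would be 11 semitones, but E#4 to D#5 is 10 — one semitone narrower, making it a minor seventh.

m7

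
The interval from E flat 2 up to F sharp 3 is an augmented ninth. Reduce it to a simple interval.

A2

Take out an octave (7 from the number): 9 − 7 = 2.
That makes an augmented ninth a compound augmented second — an octave plus an augmented second.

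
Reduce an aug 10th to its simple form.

Take out an octave (7 from the number): 10 − 7 = 3.
So an augmented tenth is an octave plus an augmented third. The quality is unchanged.

augmented 3rd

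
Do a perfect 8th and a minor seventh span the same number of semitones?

A perfect octave is 12 semitones but a minor seventh is 10 semitones — different sizes.

No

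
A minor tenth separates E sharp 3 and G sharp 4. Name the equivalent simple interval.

m3

Take out an octave (7 from the number): 10 − 7 = 3.
Quality carries through unchanged, so the simple form is a minor third.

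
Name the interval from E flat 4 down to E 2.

Descending from Eb4 to E2 is the same interval as ascending E2 to Eb4.
E to E is the same letter name, plus 2 octaves: a fifteenth.
The perfect fifteenth is 24 semitones; here we have 23, one semitone narrower: diminished.
(Equivalently, a compound diminished octave: a diminished octave plus an octave.)

diminished fifteenth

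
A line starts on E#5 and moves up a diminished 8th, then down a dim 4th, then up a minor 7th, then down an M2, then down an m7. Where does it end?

A#5

A diminished octave up from E#5 is E6.
Down a diminished fourth from E6: B#5 (4 semitones down).
A minor seventh up from B#5 is A#6.
A#6 down a major second → G#6 (2 semitones).
Down a minor seventh from G#6: A#5 (10 semitones down).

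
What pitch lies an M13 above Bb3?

G5

Counting six letter names plus an octave up from B lands on G.
A major thirteenth spans 21 semitones, so from Bb3 the target pitch is G5.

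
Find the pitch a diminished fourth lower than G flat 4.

Counting four letter names down from G lands on D.
A diminished fourth is 4 semitones; 4 semitones down from Gb4 gives D4.

D 4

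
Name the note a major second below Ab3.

The second takes the letter from A down to G.
Moving 2 semitones down from Ab3 (the size of a major second) reaches Gb3.

Gb3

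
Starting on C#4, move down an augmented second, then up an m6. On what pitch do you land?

Gb4

An augmented second down from C#4 is Bb3.
Up a minor sixth from Bb3: Gb4 (8 semitones up).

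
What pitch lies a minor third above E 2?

Counting three letter names up from E lands on G.
Moving 3 semitones up from E2 (the size of a minor third) reaches G2.

G 2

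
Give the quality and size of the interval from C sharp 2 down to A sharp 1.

Descending from C#2 to A#1 is the same interval as ascending A#1 to C#2.
A to C spans three letter names (A-B-C): a third.
A#1 to C#2 is 3 semitones, a half step short of the major third (4), so this is minor.

minor third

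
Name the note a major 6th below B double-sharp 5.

Six letter names down from B: D.
A major sixth is 9 semitones; 9 semitones down from B##5 gives D##5.

D double-sharp 5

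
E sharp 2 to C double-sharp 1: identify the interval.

Descending from E#2 to C##1 is the same interval as ascending C##1 to E#2.
C to E spans three letter names (C-D-E), plus an octave: a tenth.
C##1 to E#2 is 15 semitones, a half step short of the major tenth (16), so this is minor.
(Equivalently, a compound minor third: a minor third plus an octave.)

m10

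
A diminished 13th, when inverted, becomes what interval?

A3

First reduce the compound diminished thirteenth to its simple form, a diminished sixth.
Inverted interval numbers add to nine, so a sixth pairs with a third (6 + 3 = 9).
The quality also flips — diminished becomes augmented — giving an augmented third.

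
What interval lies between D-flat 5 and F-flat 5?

minor 3rd

D to F spans three letter names (D-E-F) — that makes it a third of some quality.
At 3 semitones, Db5→Fb5 falls one short of a major third: minor.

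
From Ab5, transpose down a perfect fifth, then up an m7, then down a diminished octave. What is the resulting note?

A perfect fifth down from Ab5 is Db5.
Up a minor seventh from Db5: Cb6 (10 semitones up).
Down a diminished octave from Cb6: C5 (11 semitones down).

C5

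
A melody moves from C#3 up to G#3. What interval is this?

C to G spans five letter names (C-D-E-F-G): a fifth.
Counting semitones, C#3→G#3 is 7, which is the perfect fifth.

perfect 5th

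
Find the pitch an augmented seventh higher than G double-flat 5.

The seventh takes the letter from G up to F.
An augmented seventh is 12 semitones; 12 semitones up from Gbb5 gives F6.

F 6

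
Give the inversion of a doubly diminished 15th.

First reduce the compound doubly diminished fifteenth to its simple form, a doubly diminished octave.
Inverted interval numbers add to nine, so an octave pairs with a unison (8 + 1 = 9).
The quality also flips — doubly diminished becomes doubly augmented — giving a doubly augmented unison.

AA1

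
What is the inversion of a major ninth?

minor seventh

First reduce the compound major ninth to its simple form, a major second.
Interval numbers invert to sum to nine: 2 + 7 = 9, so a second inverts to a seventh.
Quality inverts too: major becomes minor. That makes the inversion a minor seventh.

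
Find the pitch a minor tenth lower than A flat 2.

F 1

Three letters down from A (plus an octave) reaches F.
A minor tenth is 15 semitones; 15 semitones down from Ab2 gives F1.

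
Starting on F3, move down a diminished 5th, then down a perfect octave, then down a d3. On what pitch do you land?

G##1

F3 down a diminished fifth → B2 (6 semitones).
A perfect octave down from B2 is B1.
Down a diminished third from B1: G##1 (2 semitones down).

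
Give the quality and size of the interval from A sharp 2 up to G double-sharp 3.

major seventh

A to G spans seven letter names (A-B-C-D-E-F-G), so the interval is some kind of seventh.
A#2 to G##3 is 11 semitones, matching the major seventh exactly, so the quality is major.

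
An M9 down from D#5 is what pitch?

Two letters down from D (plus an octave) reaches C.
Moving 14 semitones down from D#5 (the size of a major ninth) reaches C#4.

C#4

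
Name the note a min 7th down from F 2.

The seventh takes the letter from F down to G.
Moving 10 semitones down from F2 (the size of a minor seventh) reaches G1.

G 1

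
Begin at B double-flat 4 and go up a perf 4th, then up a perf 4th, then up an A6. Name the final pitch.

F 6

A perfect fourth up from Bbb4 is Ebb5.
A perfect fourth up from Ebb5 is Abb5.
An augmented sixth up from Abb5 is F6.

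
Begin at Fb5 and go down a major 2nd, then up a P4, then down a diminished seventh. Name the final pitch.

Bb4

Down a major second from Fb5: Ebb5 (2 semitones down).
A perfect fourth up from Ebb5 is Abb5.
Abb5 down a diminished seventh → Bb4 (9 semitones).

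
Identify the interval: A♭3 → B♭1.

minor fourteenth

Descending from Ab3 to Bb1 is the same interval as ascending Bb1 to Ab3.
B to A spans seven letter names (B-C-D-E-F-G-A), plus an octave, so the interval is some kind of fourteenth.
A major fourteenth would be 23 semitones, but Bb1 to Ab3 is 22 — one semitone narrower, making it a minor fourteenth.
(Equivalently, a compound minor seventh: a minor seventh plus an octave.)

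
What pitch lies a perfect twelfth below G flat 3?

C flat 2

The twelfth's letter: G down five letter names plus an octave → C.
Moving 19 semitones down from Gb3 (the size of a perfect twelfth) reaches Cb2.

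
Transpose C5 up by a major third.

The third takes the letter from C up to E.
A major third is 4 semitones; 4 semitones up from C5 gives E5.

E5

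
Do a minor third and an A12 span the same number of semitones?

No

A minor third is 3 semitones but an augmented twelfth is 20 semitones — different sizes.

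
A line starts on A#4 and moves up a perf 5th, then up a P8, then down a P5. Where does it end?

A#5

A#4 up a perfect fifth → E#5 (7 semitones).
Up a perfect octave from E#5: E#6 (12 semitones up).
A perfect fifth down from E#6 is A#5.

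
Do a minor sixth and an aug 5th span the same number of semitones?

Yes

A minor sixth spans 8 semitones, and an augmented fifth also spans 8 semitones — they're enharmonic.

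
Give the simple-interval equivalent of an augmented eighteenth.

Subtracting seven from the interval number removes an octave: 18 − 14 = 4.
So an augmented eighteenth is 2 octaves plus an augmented fourth. The quality is unchanged.

augmented 4th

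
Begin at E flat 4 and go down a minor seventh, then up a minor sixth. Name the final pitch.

D flat 4

A minor seventh down from Eb4 is F3.
F3 up a minor sixth → Db4 (8 semitones).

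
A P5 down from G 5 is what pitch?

C 5

Five letter names down from G: C.
A perfect fifth is 7 semitones; 7 semitones down from G5 gives C5.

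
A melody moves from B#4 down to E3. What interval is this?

Descending from B#4 to E3 is the same interval as ascending E3 to B#4.
E to B spans five letter names (E-F-G-A-B), plus an octave, so the interval is some kind of twelfth.
The perfect twelfth is 19 semitones; here we have 20, one semitone wider: augmented.
(Equivalently, a compound augmented fifth: an augmented fifth plus an octave.)

augmented twelfth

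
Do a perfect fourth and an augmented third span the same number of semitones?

Yes

A perfect fourth spans 5 semitones, and an augmented third also spans 5 semitones — they're enharmonic.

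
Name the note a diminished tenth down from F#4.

Counting three letter names plus an octave down from F lands on D.
A diminished tenth is 14 semitones; 14 semitones down from F#4 gives D##3.

D##3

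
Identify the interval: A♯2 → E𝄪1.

Descending from A#2 to E##1 is the same interval as ascending E##1 to A#2.
E to A spans four letter names (E-F-G-A), plus an octave, so the interval is some kind of eleventh.
The perfect eleventh is 17 semitones; here we have 16, one semitone narrower: diminished.
(Equivalently, a compound diminished fourth: a diminished fourth plus an octave.)

diminished eleventh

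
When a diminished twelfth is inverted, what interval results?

A4

First reduce the compound diminished twelfth to its simple form, a diminished fifth.
The rule of nine gives the new number: 9 − 5 = 4, so a fifth becomes a fourth.
The quality also flips — diminished becomes augmented — giving an augmented fourth.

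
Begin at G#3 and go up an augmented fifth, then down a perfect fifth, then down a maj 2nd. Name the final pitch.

F##3

An augmented fifth up from G#3 is D##4.
D##4 down a perfect fifth → G##3 (7 semitones).
Down a major second from G##3: F##3 (2 semitones down).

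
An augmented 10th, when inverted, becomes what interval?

diminished sixth

First reduce the compound augmented tenth to its simple form, an augmented third.
The rule of nine gives the new number: 9 − 3 = 6, so a third becomes a sixth.
The quality also flips — augmented becomes diminished — giving a diminished sixth.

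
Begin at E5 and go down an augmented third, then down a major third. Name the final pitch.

E5 down an augmented third → Cb5 (5 semitones).
Cb5 down a major third → Abb4 (4 semitones).

Abb4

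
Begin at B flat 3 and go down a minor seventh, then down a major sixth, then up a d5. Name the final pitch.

A minor seventh down from Bb3 is C3.
Down a major sixth from C3: Eb2 (9 semitones down).
Up a diminished fifth from Eb2: Bbb2 (6 semitones up).

B double-flat 2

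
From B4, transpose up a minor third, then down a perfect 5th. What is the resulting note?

G4

Up a minor third from B4: D5 (3 semitones up).
D5 down a perfect fifth → G4 (7 semitones).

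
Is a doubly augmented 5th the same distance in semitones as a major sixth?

Yes

A doubly augmented fifth spans 9 semitones, and a major sixth also spans 9 semitones — they're enharmonic.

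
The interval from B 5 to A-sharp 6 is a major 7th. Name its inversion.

The rule of nine gives the new number: 9 − 7 = 2, so a seventh becomes a second.
The quality also flips — major becomes minor — giving a minor second.

minor second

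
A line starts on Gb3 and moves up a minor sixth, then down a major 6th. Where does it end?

Gb3 up a minor sixth → Ebb4 (8 semitones).
A major sixth down from Ebb4 is Gbb3.

Gbb3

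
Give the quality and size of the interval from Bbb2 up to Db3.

B to D spans three letter names (B-C-D): a third.
The major third spans 4 semitones, and Bbb2 to Db3 is exactly 4 semitones — so this is a major third.

M3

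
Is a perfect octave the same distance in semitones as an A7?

Yes

Both span 12 semitones: a perfect octave and an augmented seventh are the same chromatic distance.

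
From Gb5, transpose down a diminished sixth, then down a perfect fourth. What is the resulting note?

F#4

A diminished sixth down from Gb5 is B4.
A perfect fourth down from B4 is F#4.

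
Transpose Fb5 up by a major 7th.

The seventh takes the letter from F up to E.
A major seventh spans 11 semitones, so from Fb5 the target pitch is Eb6.

Eb6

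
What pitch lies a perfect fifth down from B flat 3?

E flat 3

The fifth takes the letter from B down to E.
A perfect fifth spans 7 semitones, so from Bb3 the target pitch is Eb3.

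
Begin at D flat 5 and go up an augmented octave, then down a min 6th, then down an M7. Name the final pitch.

G 4

Up an augmented octave from Db5: D6 (13 semitones up).
A minor sixth down from D6 is F#5.
A major seventh down from F#5 is G4.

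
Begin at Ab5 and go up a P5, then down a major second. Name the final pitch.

Up a perfect fifth from Ab5: Eb6 (7 semitones up).
Down a major second from Eb6: Db6 (2 semitones down).

Db6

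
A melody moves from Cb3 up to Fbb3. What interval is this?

diminished 4th

C to F spans four letter names (C-D-E-F) — that makes it a fourth of some quality.
Cb3 to Fbb3 spans 4 semitones — one semitone narrower than the perfect fourth (5) — giving a diminished fourth.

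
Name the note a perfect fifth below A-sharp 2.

D-sharp 2

Counting five letter names down from A lands on D.
Moving 7 semitones down from A#2 (the size of a perfect fifth) reaches D#2.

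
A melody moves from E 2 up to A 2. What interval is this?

perfect 4th

E to A spans four letter names (E-F-G-A) — that makes it a fourth of some quality.
Counting semitones, E2→A2 is 5, which is the perfect fourth.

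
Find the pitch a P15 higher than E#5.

E#7

The letter stays E (same as the start), shifted two octaves up.
A perfect fifteenth spans 24 semitones, so from E#5 the target pitch is E#7.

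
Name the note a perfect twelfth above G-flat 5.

Counting five letter names plus an octave up from G lands on D.
Moving 19 semitones up from Gb5 (the size of a perfect twelfth) reaches Db7.

D-flat 7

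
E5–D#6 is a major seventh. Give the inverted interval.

minor second

Interval numbers invert to sum to nine: 7 + 2 = 9, so a seventh inverts to a second.
The quality also flips — major becomes minor — giving a minor second.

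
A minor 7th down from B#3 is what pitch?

C##3

Seven letter names down from B: C.
A minor seventh is 10 semitones; 10 semitones down from B#3 gives C##3.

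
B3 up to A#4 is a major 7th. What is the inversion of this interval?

m2

Inverted interval numbers add to nine, so a seventh pairs with a second (7 + 2 = 9).
And major becomes minor under inversion, so we get a minor second.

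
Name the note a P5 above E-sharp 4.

Five letter names up from E: B.
A perfect fifth is 7 semitones; 7 semitones up from E#4 gives B#4.

B-sharp 4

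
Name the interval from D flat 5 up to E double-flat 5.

D to E spans two letter names (D-E), so the interval is some kind of second.
A major second would be 2 semitones, but Db5 to Ebb5 is 1 — one semitone narrower, making it a minor second.

minor 2nd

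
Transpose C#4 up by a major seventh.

Seven letter names up from C: B.
Moving 11 semitones up from C#4 (the size of a major seventh) reaches B#4.

B#4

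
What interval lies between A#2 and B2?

A to B spans two letter names (A-B) — that makes it a second of some quality.
At 1 semitone, A#2→B2 falls one short of a major second: minor.

m2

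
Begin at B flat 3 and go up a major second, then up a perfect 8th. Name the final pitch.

C 5

Bb3 up a major second → C4 (2 semitones).
Up a perfect octave from C4: C5 (12 semitones up).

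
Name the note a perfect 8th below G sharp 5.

The letter stays G (same as the start), shifted an octave down.
A perfect octave spans 12 semitones, so from G#5 the target pitch is G#4.

G sharp 4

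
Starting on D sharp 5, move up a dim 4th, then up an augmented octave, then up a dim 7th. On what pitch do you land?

F 7

A diminished fourth up from D#5 is G5.
An augmented octave up from G5 is G#6.
Up a diminished seventh from G#6: F7 (9 semitones up).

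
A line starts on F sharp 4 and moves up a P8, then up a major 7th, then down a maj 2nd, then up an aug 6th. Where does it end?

A perfect octave up from F#4 is F#5.
A major seventh up from F#5 is E#6.
A major second down from E#6 is D#6.
D#6 up an augmented sixth → B##6 (10 semitones).

B double-sharp 6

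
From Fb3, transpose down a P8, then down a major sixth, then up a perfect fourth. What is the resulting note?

Dbb2

Fb3 down a perfect octave → Fb2 (12 semitones).
Down a major sixth from Fb2: Abb1 (9 semitones down).
Abb1 up a perfect fourth → Dbb2 (5 semitones).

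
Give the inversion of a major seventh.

Inverted interval numbers add to nine, so a seventh pairs with a second (7 + 2 = 9).
The quality also flips — major becomes minor — giving a minor second.

m2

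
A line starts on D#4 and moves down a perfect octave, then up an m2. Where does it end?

D#4 down a perfect octave → D#3 (12 semitones).
A minor second up from D#3 is E3.

E3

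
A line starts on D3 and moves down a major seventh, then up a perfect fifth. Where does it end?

Down a major seventh from D3: Eb2 (11 semitones down).
A perfect fifth up from Eb2 is Bb2.

Bb2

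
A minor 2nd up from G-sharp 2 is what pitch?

The second takes the letter from G up to A.
Moving 1 semitone up from G#2 (the size of a minor second) reaches A2.

A 2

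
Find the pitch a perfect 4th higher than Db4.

The fourth takes the letter from D up to G.
Moving 5 semitones up from Db4 (the size of a perfect fourth) reaches Gb4.

Gb4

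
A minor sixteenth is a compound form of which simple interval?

minor 2nd

Each octave removed subtracts seven from the number: 16 − 14 = 2.
That makes a minor sixteenth a compound minor second — 2 octaves plus a minor second.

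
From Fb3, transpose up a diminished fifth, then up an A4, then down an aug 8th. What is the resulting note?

A diminished fifth up from Fb3 is Cbb4.
Up an augmented fourth from Cbb4: Fb4 (6 semitones up).
Down an augmented octave from Fb4: Fbb3 (13 semitones down).

Fbb3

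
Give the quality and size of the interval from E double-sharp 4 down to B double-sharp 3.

Descending from E##4 to B##3 is the same interval as ascending B##3 to E##4.
B to E spans four letter names (B-C-D-E): a fourth.
Counting semitones, B##3→E##4 is 5, which is the perfect fourth.

P4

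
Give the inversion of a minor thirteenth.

M3

First reduce the compound minor thirteenth to its simple form, a minor sixth.
Inverted interval numbers add to nine, so a sixth pairs with a third (6 + 3 = 9).
Quality inverts too: minor becomes major. That makes the inversion a major third.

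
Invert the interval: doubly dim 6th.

doubly augmented third

Interval numbers invert to sum to nine: 6 + 3 = 9, so a sixth inverts to a third.
The quality also flips — doubly diminished becomes doubly augmented — giving a doubly augmented third.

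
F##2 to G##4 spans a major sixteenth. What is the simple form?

Each octave removed subtracts seven from the number: 16 − 14 = 2.
So a major sixteenth is 2 octaves plus a major second. The quality is unchanged.

M2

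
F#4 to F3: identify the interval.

Descending from F#4 to F3 is the same interval as ascending F3 to F#4.
F to F is the same letter name, plus an octave, so the interval is some kind of octave.
F3 to F#4 spans 13 semitones — one semitone wider than the perfect octave (12) — giving an augmented octave.

augmented octave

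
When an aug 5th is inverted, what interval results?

d4

Inverted interval numbers add to nine, so a fifth pairs with a fourth (5 + 4 = 9).
The quality also flips — augmented becomes diminished — giving a diminished fourth.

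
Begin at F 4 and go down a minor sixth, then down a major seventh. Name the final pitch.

B flat 2

F4 down a minor sixth → A3 (8 semitones).
Down a major seventh from A3: Bb2 (11 semitones down).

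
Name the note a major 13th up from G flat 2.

Six letters up from G (plus an octave) reaches E.
Moving 21 semitones up from Gb2 (the size of a major thirteenth) reaches Eb4.

E flat 4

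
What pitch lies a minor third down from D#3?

Counting three letter names down from D lands on B.
A minor third spans 3 semitones, so from D#3 the target pitch is B#2.

B#2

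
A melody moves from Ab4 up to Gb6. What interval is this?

A to G spans seven letter names (A-B-C-D-E-F-G), plus an octave — that makes it a fourteenth of some quality.
A major fourteenth would be 23 semitones, but Ab4 to Gb6 is 22 — one semitone narrower, making it a minor fourteenth.
(Equivalently, a compound minor seventh: a minor seventh plus an octave.)

minor 14th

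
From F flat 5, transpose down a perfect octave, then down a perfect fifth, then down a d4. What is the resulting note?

F 3

A perfect octave down from Fb5 is Fb4.
Down a perfect fifth from Fb4: Bbb3 (7 semitones down).
Bbb3 down a diminished fourth → F3 (4 semitones).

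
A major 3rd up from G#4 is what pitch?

B#4

The third takes the letter from G up to B.
A major third spans 4 semitones, so from G#4 the target pitch is B#4.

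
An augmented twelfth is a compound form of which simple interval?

Each octave removed subtracts seven from the number: 12 − 7 = 5.
Quality carries through unchanged, so the simple form is an augmented fifth.

augmented 5th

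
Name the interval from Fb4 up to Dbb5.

m6

F to D spans six letter names (F-G-A-B-C-D): a sixth.
Fb4 to Dbb5 is 8 semitones, a half step short of the major sixth (9), so this is minor.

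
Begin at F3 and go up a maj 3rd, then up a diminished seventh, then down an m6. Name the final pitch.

Up a major third from F3: A3 (4 semitones up).
A3 up a diminished seventh → Gb4 (9 semitones).
Down a minor sixth from Gb4: Bb3 (8 semitones down).

Bb3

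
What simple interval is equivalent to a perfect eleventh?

perfect 4th

Subtracting seven from the interval number removes an octave: 11 − 7 = 4.
Quality carries through unchanged, so the simple form is a perfect fourth.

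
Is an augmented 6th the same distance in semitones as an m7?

Yes

An augmented sixth spans 10 semitones, and a minor seventh also spans 10 semitones — they're enharmonic.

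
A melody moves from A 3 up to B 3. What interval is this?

A to B spans two letter names (A-B) — that makes it a second of some quality.
The major second spans 2 semitones, and A3 to B3 is exactly 2 semitones — so this is a major second.

major 2nd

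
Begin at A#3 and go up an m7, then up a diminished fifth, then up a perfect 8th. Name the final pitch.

A#3 up a minor seventh → G#4 (10 semitones).
A diminished fifth up from G#4 is D5.
A perfect octave up from D5 is D6.

D6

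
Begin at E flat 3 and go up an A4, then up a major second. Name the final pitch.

Up an augmented fourth from Eb3: A3 (6 semitones up).
A major second up from A3 is B3.

B 3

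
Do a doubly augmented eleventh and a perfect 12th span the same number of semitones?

A doubly augmented eleventh spans 19 semitones, and a perfect twelfth also spans 19 semitones — they're enharmonic.

Yes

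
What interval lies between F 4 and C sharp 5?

augmented fifth

F to C spans five letter names (F-G-A-B-C) — that makes it a fifth of some quality.
The perfect fifth is 7 semitones; here we have 8, one semitone wider: augmented.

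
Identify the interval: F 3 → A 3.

F to A spans three letter names (F-G-A) — that makes it a third of some quality.
The major third spans 4 semitones, and F3 to A3 is exactly 4 semitones — so this is a major third.

major third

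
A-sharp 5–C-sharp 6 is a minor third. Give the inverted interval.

The rule of nine gives the new number: 9 − 3 = 6, so a third becomes a sixth.
The quality also flips — minor becomes major — giving a major sixth.

major sixth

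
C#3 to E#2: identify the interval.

m6

Descending from C#3 to E#2 is the same interval as ascending E#2 to C#3.
E to C spans six letter names (E-F-G-A-B-C) — that makes it a sixth of some quality.
A major sixth would be 9 semitones, but E#2 to C#3 is 8 — one semitone narrower, making it a minor sixth.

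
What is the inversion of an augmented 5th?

diminished 4th

Inverted interval numbers add to nine, so a fifth pairs with a fourth (5 + 4 = 9).
Quality inverts too: augmented becomes diminished. That makes the inversion a diminished fourth.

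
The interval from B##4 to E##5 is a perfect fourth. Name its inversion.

Interval numbers invert to sum to nine: 4 + 5 = 9, so a fourth inverts to a fifth.
The quality also flips — perfect stays perfect — giving a perfect fifth.

P5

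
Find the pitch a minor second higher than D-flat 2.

E-double-flat 2

Counting two letter names up from D lands on E.
A minor second spans 1 semitone, so from Db2 the target pitch is Ebb2.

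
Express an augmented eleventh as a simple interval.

Subtracting seven from the interval number removes an octave: 11 − 7 = 4.
Quality carries through unchanged, so the simple form is an augmented fourth.

augmented fourth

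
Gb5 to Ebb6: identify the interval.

minor sixth

G to E spans six letter names (G-A-B-C-D-E), so the interval is some kind of sixth.
Gb5 to Ebb6 is 8 semitones, a half step short of the major sixth (9), so this is minor.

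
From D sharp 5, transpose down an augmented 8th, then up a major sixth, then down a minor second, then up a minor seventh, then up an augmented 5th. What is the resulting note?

D double-sharp 6

Down an augmented octave from D#5: D4 (13 semitones down).
A major sixth up from D4 is B4.
Down a minor second from B4: A#4 (1 semitone down).
A minor seventh up from A#4 is G#5.
Up an augmented fifth from G#5: D##6 (8 semitones up).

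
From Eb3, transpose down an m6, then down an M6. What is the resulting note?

Bb1

Eb3 down a minor sixth → G2 (8 semitones).
G2 down a major sixth → Bb1 (9 semitones).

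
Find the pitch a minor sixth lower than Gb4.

The sixth takes the letter from G down to B.
A minor sixth is 8 semitones; 8 semitones down from Gb4 gives Bb3.

Bb3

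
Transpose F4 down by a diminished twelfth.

Five letters down from F (plus an octave) reaches B.
A diminished twelfth is 18 semitones; 18 semitones down from F4 gives B2.

B2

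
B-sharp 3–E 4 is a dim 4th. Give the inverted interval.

Inverted interval numbers add to nine, so a fourth pairs with a fifth (4 + 5 = 9).
Quality inverts too: diminished becomes augmented. That makes the inversion an augmented fifth.

augmented fifth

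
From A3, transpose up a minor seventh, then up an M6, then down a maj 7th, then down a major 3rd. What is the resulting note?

Db4

Up a minor seventh from A3: G4 (10 semitones up).
Up a major sixth from G4: E5 (9 semitones up).
A major seventh down from E5 is F4.
F4 down a major third → Db4 (4 semitones).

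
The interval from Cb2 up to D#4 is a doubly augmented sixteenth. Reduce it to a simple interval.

Take out 2 octaves (14 from the number): 16 − 14 = 2.
That makes a doubly augmented sixteenth a compound doubly augmented second — 2 octaves plus a doubly augmented second.

doubly augmented second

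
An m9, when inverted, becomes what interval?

First reduce the compound minor ninth to its simple form, a minor second.
Interval numbers invert to sum to nine: 2 + 7 = 9, so a second inverts to a seventh.
And minor becomes major under inversion, so we get a major seventh.

major 7th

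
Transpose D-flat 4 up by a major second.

Two letter names up from D: E.
Moving 2 semitones up from Db4 (the size of a major second) reaches Eb4.

E-flat 4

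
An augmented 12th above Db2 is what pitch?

A3

Five letters up from D (plus an octave) reaches A.
An augmented twelfth is 20 semitones; 20 semitones up from Db2 gives A3.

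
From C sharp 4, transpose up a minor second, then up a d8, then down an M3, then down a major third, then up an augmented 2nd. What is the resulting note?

A flat 4

C#4 up a minor second → D4 (1 semitone).
D4 up a diminished octave → Db5 (11 semitones).
A major third down from Db5 is Bbb4.
Bbb4 down a major third → Gbb4 (4 semitones).
Gbb4 up an augmented second → Ab4 (3 semitones).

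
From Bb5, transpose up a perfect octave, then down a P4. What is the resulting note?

Up a perfect octave from Bb5: Bb6 (12 semitones up).
Bb6 down a perfect fourth → F6 (5 semitones).

F6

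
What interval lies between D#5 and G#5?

D to G spans four letter names (D-E-F-G), so the interval is some kind of fourth.
D#5 to G#5 is 5 semitones, matching the perfect fourth exactly, so the quality is perfect.

perfect fourth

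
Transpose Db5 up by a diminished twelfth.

Abb6

Five letters up from D (plus an octave) reaches A.
A diminished twelfth spans 18 semitones, so from Db5 the target pitch is Abb6.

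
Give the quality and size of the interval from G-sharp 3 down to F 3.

augmented second

Descending from G#3 to F3 is the same interval as ascending F3 to G#3.
F to G spans two letter names (F-G), so the interval is some kind of second.
The major second is 2 semitones; here we have 3, one semitone wider: augmented.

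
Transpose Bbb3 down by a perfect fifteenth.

Bbb1

For a fifteenth the letter name doesn't change: still B, two octaves down.
A perfect fifteenth is 24 semitones; 24 semitones down from Bbb3 gives Bbb1.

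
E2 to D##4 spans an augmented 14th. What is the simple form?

augmented 7th

Subtracting seven from the interval number removes an octave: 14 − 7 = 7.
That makes an augmented fourteenth a compound augmented seventh — an octave plus an augmented seventh.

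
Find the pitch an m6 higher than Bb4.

Gb5

Six letter names up from B: G.
A minor sixth is 8 semitones; 8 semitones up from Bb4 gives Gb5.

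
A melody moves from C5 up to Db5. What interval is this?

C to D spans two letter names (C-D), so the interval is some kind of second.
At 1 semitone, C5→Db5 falls one short of a major second: minor.

minor 2nd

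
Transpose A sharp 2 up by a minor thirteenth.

F sharp 4

The thirteenth's letter: A up six letter names plus an octave → F.
A minor thirteenth spans 20 semitones, so from A#2 the target pitch is F#4.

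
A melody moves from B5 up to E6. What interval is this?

perfect fourth

B to E spans four letter names (B-C-D-E) — that makes it a fourth of some quality.
B5 to E6 is 5 semitones, matching the perfect fourth exactly, so the quality is perfect.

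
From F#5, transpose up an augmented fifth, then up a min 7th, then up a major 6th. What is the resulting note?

An augmented fifth up from F#5 is C##6.
A minor seventh up from C##6 is B#6.
Up a major sixth from B#6: G##7 (9 semitones up).

G##7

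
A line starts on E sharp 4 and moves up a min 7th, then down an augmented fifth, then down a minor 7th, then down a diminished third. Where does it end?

Up a minor seventh from E#4: D#5 (10 semitones up).
An augmented fifth down from D#5 is G4.
A minor seventh down from G4 is A3.
A diminished third down from A3 is F##3.

F double-sharp 3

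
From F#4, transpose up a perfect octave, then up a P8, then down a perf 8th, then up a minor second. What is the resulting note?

A perfect octave up from F#4 is F#5.
Up a perfect octave from F#5: F#6 (12 semitones up).
Down a perfect octave from F#6: F#5 (12 semitones down).
F#5 up a minor second → G5 (1 semitone).

G5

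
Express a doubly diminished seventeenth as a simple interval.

Take out 2 octaves (14 from the number): 17 − 14 = 3.
Quality carries through unchanged, so the simple form is a doubly diminished third.

doubly diminished 3rd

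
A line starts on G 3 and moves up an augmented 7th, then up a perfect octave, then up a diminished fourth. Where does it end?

Up an augmented seventh from G3: F##4 (12 semitones up).
A perfect octave up from F##4 is F##5.
A diminished fourth up from F##5 is B5.

B 5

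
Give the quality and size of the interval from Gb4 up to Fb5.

minor 7th

G to F spans seven letter names (G-A-B-C-D-E-F), so the interval is some kind of seventh.
A major seventh would be 11 semitones, but Gb4 to Fb5 is 10 — one semitone narrower, making it a minor seventh.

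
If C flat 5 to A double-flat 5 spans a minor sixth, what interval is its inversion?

major third

The rule of nine gives the new number: 9 − 6 = 3, so a sixth becomes a third.
The quality also flips — minor becomes major — giving a major third.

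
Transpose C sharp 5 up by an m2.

Two letter names up from C: D.
A minor second spans 1 semitone, so from C#5 the target pitch is D5.

D 5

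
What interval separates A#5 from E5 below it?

Descending from A#5 to E5 is the same interval as ascending E5 to A#5.
E to A spans four letter names (E-F-G-A) — that makes it a fourth of some quality.
E5 to A#5 spans 6 semitones — one semitone wider than the perfect fourth (5) — giving an augmented fourth.

A4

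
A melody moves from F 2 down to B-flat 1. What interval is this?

Descending from F2 to Bb1 is the same interval as ascending Bb1 to F2.
B to F spans five letter names (B-C-D-E-F), so the interval is some kind of fifth.
Bb1 to F2 is 7 semitones, matching the perfect fifth exactly, so the quality is perfect.

perfect fifth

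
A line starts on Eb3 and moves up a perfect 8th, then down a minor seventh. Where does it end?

F3

Eb3 up a perfect octave → Eb4 (12 semitones).
Eb4 down a minor seventh → F3 (10 semitones).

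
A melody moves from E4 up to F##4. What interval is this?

augmented second

E to F spans two letter names (E-F), so the interval is some kind of second.
A major second would be 2 semitones; E4 to F##4 is 3, one semitone wider, so the interval is augmented.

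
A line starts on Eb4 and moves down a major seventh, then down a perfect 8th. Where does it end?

A major seventh down from Eb4 is Fb3.
A perfect octave down from Fb3 is Fb2.

Fb2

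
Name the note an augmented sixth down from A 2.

C-flat 2

Counting six letter names down from A lands on C.
Moving 10 semitones down from A2 (the size of an augmented sixth) reaches Cb2.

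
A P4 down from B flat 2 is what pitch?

Four letter names down from B: F.
A perfect fourth is 5 semitones; 5 semitones down from Bb2 gives F2.

F 2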